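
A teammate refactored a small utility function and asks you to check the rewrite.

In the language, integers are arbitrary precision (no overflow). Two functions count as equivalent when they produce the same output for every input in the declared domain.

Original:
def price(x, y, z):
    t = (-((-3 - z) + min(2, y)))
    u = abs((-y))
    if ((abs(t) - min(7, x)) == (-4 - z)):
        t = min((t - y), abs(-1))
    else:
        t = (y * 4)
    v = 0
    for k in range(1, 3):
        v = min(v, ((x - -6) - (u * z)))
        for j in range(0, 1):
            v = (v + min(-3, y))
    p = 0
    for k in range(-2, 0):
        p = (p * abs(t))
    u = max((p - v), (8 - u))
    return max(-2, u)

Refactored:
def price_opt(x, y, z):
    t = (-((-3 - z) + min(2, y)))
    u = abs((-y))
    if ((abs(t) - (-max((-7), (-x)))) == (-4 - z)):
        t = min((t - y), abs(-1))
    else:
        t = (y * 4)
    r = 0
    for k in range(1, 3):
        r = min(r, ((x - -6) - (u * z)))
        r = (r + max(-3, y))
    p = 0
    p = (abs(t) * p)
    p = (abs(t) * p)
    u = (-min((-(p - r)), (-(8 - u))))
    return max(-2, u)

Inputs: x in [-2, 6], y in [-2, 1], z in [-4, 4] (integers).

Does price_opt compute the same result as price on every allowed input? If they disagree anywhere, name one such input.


There is a counterexample at x=-2, y=-2, z=3: 8 on one side, 6 on the other.
price: t becomes 8; next u becomes 2; next ((abs(t) - min(7, x)) == (-4 - z)) evaluates to false; next t becomes -8; next v becomes 0; next at k=1:; next v becomes -2; next at j=0:; next v becomes -5; next at k=2:; next v becomes -5; next at j=0:; next v becomes -8; next p becomes 0; next at k=-2:; next p becomes 0; next at k=-1:; next p becomes 0; next u becomes 8; next final value 8
price_opt: t becomes 8; next u becomes 2; next ((abs(t) - (-max((-7), (-x)))) == (-4 - z)) evaluates to false; next t becomes -8; next r becomes 0; next at k=1:; next r becomes -2; next r becomes -4; next at k=2:; next r becomes -4; next r becomes -6; next p becomes 0; next p becomes 0; next p becomes 0; next u becomes 6; next final value 6
verdict: not equivalent; witness: x=-2, y=-2, z=3


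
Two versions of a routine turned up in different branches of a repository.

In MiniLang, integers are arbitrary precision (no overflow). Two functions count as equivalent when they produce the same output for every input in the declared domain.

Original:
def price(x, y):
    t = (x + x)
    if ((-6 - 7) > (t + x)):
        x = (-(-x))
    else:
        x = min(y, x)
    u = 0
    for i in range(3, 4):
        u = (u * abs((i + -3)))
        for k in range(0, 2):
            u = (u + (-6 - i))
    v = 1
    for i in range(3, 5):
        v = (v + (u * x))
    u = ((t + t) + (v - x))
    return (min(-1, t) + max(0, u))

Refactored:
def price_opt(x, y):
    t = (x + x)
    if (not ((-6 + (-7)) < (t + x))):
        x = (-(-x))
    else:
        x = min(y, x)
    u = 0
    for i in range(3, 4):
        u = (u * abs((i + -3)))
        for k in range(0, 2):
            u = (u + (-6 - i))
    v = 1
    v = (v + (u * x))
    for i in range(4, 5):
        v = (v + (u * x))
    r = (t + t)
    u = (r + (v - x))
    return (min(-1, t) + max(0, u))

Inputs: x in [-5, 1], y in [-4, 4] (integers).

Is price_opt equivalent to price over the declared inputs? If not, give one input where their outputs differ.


Equivalent. Whatever the rewrite altered, no input in the stated domain can expose a difference.
Checked all 63 inputs in the declared domain: the outputs agree on every one.
One worked example (x=0, y=0) — price: t = 0; ((-6 - 7) > (t + x)) -> false; x = 0; u = 0; [i=3]; u = 0; [k=0]; u = -9; [k=1]; u = -18; v = 1; [i=3]; v = 1; [i=4]; v = 1; u = 1; return 0; price_opt: t = 0; (not ((-6 + (-7)) < (t + x))) -> false; x = 0; u = 0; [i=3]; u = 0; [k=0]; u = -9; [k=1]; u = -18; v = 1; v = 1; [i=4]; v = 1; r = 0; u = 1; return 0; agreement on 0.
verdict: equivalent


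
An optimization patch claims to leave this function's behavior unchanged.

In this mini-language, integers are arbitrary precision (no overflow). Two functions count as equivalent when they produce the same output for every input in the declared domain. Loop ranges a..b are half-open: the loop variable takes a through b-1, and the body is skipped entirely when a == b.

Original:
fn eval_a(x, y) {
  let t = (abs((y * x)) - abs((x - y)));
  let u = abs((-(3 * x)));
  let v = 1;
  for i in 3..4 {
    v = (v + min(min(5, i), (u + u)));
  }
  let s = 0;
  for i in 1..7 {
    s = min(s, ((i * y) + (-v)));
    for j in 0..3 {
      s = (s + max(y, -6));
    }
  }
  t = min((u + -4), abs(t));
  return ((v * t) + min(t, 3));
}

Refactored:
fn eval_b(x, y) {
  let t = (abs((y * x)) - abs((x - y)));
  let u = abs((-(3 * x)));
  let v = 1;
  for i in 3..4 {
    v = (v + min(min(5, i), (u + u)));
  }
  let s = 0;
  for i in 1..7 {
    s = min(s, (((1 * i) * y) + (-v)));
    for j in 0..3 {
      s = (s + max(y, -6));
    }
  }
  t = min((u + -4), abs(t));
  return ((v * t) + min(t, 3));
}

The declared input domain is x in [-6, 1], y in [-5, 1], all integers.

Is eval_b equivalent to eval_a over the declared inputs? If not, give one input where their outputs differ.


Reading the diff, among the changes: arithmetic usage differs, plus constant usage differs.
As a probe, take x=-5, y=1: eval_a runs t = -1; u = 15; v = 1; [i=3]; v = 4; s = 0; [i=1]; s = -3; [j=0]; s = -2; [j=1]; s = -1; [j=2]; s = 0; [i=2]; s = -2; [j=0]; s = -1; [j=1]; s = 0; [j=2]; s = 1; [i=3]; s = -1; [j=0]; s = 0; [j=1]; s = 1; [j=2]; s = 2; [i=4]; s = 0; [j=0]; s = 1; [j=1]; s = 2; [j=2]; s = 3; [i=5]; s = 1; [j=0]; s = 2; [j=1]; s = 3; [j=2]; s = 4; [i=6]; s = 2; [j=0]; s = 3; [j=1]; s = 4; [j=2]; s = 5; t = 1; return 5; eval_b runs t = -1; u = 15; v = 1; [i=3]; v = 4; s = 0; [i=1]; s = -3; [j=0]; s = -2; [j=1]; s = -1; [j=2]; s = 0; [i=2]; s = -2; [j=0]; s = -1; [j=1]; s = 0; [j=2]; s = 1; [i=3]; s = -1; [j=0]; s = 0; [j=1]; s = 1; [j=2]; s = 2; [i=4]; s = 0; [j=0]; s = 1; [j=1]; s = 2; [j=2]; s = 3; [i=5]; s = 1; [j=0]; s = 2; [j=1]; s = 3; [j=2]; s = 4; [i=6]; s = 2; [j=0]; s = 3; [j=1]; s = 4; [j=2]; s = 5; t = 1; return 5; both end at 5.
Every one of the 56 inputs gives matching results.
verdict: equivalent


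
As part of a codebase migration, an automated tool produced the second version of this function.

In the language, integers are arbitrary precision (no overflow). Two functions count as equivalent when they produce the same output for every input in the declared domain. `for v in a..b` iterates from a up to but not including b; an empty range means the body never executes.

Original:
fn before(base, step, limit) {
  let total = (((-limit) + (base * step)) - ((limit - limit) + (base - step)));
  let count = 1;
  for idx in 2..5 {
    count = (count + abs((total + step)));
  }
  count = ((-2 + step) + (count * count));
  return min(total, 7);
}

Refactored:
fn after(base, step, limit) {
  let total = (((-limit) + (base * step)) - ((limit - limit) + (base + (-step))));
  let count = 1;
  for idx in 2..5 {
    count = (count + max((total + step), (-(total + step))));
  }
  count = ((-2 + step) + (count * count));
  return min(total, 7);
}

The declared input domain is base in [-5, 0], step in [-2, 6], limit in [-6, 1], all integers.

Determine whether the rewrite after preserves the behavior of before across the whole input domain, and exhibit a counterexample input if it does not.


Equivalent — the differences include arithmetic usage differs, and min/max/abs usage differs, yet no declared input distinguishes the two.
As a probe, take base=-2, step=-2, limit=-4: before runs total=8, then count=1, then (idx=2), then count=7, then (idx=3), then count=13, then (idx=4), then count=19, then count=357, then returns 7; after runs total=8, then count=1, then (idx=2), then count=7, then (idx=3), then count=13, then (idx=4), then count=19, then count=357, then returns 7; both end at 7.
Checked all 432 inputs in the declared domain: the outputs agree on every one.
verdict: equivalent


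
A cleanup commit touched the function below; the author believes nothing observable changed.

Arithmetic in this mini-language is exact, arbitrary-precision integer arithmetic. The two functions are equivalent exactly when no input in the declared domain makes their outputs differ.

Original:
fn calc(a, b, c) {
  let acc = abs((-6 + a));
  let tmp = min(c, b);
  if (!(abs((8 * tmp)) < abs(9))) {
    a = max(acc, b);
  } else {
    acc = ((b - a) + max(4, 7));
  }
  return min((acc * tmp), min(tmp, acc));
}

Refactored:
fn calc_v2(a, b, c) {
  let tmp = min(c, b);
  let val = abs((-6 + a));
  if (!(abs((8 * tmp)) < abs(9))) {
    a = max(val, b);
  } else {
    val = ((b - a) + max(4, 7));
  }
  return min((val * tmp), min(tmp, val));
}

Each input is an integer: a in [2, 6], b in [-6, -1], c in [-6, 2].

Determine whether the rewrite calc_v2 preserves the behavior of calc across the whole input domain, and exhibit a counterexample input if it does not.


Equivalent — the differences include local variable names differ, yet no declared input distinguishes the two.
Tracing a=5, b=-3, c=-3: calc: acc := 1 | tmp := -3 | (!(abs((8 * tmp)) < abs(9))): true | a := 1 | result -3 | calc_v2: tmp := -3 | val := 1 | (!(abs((8 * tmp)) < abs(9))): true | a := 1 | result -3 — matching result -3.
Checked all 270 inputs in the declared domain: the outputs agree on every one.
verdict: equivalent


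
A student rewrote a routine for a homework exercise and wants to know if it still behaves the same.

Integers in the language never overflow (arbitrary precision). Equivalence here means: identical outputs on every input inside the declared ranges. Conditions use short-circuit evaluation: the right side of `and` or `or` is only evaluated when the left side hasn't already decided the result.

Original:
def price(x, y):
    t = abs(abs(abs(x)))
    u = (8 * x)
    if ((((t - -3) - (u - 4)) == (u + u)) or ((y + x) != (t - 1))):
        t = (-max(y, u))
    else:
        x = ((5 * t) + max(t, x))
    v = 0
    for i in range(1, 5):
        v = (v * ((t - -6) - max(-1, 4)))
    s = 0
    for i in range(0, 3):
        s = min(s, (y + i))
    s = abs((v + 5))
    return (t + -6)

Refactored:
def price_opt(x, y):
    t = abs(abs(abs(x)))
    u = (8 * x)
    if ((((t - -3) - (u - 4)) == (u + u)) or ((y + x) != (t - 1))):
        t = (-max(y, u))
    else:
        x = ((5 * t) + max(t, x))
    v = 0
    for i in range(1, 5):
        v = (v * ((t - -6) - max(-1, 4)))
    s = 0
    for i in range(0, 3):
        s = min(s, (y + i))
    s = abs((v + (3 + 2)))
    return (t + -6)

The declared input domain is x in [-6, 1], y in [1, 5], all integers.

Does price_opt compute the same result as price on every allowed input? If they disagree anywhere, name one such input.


Side by side, the visible changes include: arithmetic usage differs, and constant usage differs.
As a probe, take x=-4, y=1: price runs t = 4; u = -32; ((((t - -3) - (u - 4)) == (u + u)) or ((y + x) != (t - 1))) -> true; t = -1; v = 0; [i=1]; v = 0; [i=2]; v = 0; [i=3]; v = 0; [i=4]; v = 0; s = 0; [i=0]; s = 0; [i=1]; s = 0; [i=2]; s = 0; s = 5; return -7; price_opt runs t = 4; u = -32; ((((t - -3) - (u - 4)) == (u + u)) or ((y + x) != (t - 1))) -> true; t = -1; v = 0; [i=1]; v = 0; [i=2]; v = 0; [i=3]; v = 0; [i=4]; v = 0; s = 0; [i=0]; s = 0; [i=1]; s = 0; [i=2]; s = 0; s = 5; return -7; both end at -7.
Every one of the 40 inputs gives matching results.
verdict: equivalent


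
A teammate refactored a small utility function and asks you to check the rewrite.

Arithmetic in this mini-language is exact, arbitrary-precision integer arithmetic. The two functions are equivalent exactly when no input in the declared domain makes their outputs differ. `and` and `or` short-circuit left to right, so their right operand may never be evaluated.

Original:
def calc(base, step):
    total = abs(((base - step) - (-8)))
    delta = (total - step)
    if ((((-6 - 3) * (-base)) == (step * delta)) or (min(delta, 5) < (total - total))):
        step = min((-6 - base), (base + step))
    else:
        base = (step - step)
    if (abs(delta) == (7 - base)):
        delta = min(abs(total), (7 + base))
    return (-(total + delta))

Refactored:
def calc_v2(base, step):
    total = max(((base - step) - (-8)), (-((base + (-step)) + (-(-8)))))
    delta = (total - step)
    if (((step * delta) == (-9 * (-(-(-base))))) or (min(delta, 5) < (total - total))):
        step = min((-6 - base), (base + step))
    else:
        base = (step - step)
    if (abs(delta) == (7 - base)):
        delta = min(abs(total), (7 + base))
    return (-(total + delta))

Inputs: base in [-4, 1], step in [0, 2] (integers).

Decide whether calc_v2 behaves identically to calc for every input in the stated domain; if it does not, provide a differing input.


Equivalent — the differences include constant usage differs; also arithmetic usage differs; also min/max/abs usage differs, yet no declared input distinguishes the two.
Spot check at base=-1, step=0 — calc: total becomes 7; next delta becomes 7; next ((((-6 - 3) * (-base)) == (step * delta)) or (min(delta, 5) < (total - total))) evaluates to false; next base becomes 0; next (abs(delta) == (7 - base)) evaluates to true; next delta becomes 7; next final value -14. calc_v2: total becomes 7; next delta becomes 7; next (((step * delta) == (-9 * (-(-(-base))))) or (min(delta, 5) < (total - total))) evaluates to false; next base becomes 0; next (abs(delta) == (7 - base)) evaluates to true; next delta becomes 7; next final value -14. Both give -14.
Sweeping the whole domain (18 inputs) finds no disagreement.
verdict: equivalent


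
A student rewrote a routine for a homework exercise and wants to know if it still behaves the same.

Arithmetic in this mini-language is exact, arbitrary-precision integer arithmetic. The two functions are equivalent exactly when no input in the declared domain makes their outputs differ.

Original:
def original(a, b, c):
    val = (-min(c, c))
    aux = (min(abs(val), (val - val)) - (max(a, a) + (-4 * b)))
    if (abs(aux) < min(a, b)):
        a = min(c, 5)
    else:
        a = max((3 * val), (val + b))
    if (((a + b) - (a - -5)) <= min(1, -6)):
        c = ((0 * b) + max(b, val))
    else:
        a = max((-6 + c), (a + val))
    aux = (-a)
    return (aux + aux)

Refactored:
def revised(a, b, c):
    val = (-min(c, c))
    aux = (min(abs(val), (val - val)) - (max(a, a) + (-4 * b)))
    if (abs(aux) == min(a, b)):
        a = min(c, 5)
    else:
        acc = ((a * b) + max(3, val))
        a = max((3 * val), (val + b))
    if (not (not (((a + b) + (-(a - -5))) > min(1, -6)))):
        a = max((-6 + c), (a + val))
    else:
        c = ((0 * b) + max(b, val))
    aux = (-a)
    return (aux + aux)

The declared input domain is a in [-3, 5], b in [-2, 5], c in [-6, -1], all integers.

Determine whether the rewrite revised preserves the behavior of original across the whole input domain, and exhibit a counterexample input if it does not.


Not equivalent: a=0, b=0, c=-6 separates them (-48 vs 0).
original: val := 6 | aux := 0 | (abs(aux) < min(a, b)): false | a := 18 | (((a + b) - (a - -5)) <= min(1, -6)): false | a := 24 | aux := -24 | result -48
revised: val := 6 | aux := 0 | (abs(aux) == min(a, b)): true | a := -6 | (not (not (((a + b) + (-(a - -5))) > min(1, -6)))): true | a := 0 | aux := 0 | result 0
verdict: not equivalent; witness: a=0, b=0, c=-6


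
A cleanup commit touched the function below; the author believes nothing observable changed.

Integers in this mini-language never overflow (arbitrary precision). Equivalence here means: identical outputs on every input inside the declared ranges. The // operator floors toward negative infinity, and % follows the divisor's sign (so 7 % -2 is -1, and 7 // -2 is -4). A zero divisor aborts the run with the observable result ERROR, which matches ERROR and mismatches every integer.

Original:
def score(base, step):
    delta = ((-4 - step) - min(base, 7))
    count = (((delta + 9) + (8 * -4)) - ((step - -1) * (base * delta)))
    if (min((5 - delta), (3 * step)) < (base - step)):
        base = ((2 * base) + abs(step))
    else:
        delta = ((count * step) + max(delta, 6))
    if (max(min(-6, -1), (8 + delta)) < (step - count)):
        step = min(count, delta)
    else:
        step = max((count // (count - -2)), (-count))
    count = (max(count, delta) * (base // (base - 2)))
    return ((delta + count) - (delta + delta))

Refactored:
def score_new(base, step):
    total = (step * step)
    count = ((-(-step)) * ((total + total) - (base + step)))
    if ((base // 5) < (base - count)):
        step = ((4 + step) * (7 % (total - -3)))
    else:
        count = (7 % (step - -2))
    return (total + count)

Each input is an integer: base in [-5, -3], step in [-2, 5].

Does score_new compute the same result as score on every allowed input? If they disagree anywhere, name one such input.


Consider the input base=-5, step=-2.
score: delta = 3; count = -35; (min((5 - delta), (3 * step)) < (base - step)) -> true; base = -8; (max(min(-6, -1), (8 + delta)) < (step - count)) -> true; step = -35; count = 0; return -3
score_new: total = 4; count = -30; ((base // 5) < (base - count)) -> true; step = 0; return -26
-3 != -26, so the rewrite changes behavior.
verdict: not equivalent; witness: base=-5, step=-2


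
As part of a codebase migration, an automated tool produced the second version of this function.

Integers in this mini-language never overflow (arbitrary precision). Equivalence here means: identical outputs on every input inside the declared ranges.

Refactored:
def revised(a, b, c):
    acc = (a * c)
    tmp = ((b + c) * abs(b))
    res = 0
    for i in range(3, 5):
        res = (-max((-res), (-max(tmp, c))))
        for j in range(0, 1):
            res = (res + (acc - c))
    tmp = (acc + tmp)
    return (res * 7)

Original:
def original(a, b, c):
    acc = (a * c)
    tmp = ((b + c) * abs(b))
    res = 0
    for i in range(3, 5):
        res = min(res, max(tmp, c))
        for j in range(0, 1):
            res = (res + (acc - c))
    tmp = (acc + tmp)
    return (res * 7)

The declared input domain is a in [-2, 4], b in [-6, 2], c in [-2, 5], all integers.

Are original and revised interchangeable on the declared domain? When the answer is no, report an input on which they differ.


This is a faithful refactor — min/max/abs usage differs, but the computed results match everywhere.
Tracing a=-1, b=-1, c=5: original: acc=-5, then tmp=4, then res=0, then (i=3), then res=0, then (j=0), then res=-10, then (i=4), then res=-10, then (j=0), then res=-20, then tmp=-1, then returns -140 | revised: acc=-5, then tmp=4, then res=0, then (i=3), then res=0, then (j=0), then res=-10, then (i=4), then res=-10, then (j=0), then res=-20, then tmp=-1, then returns -140 — matching result -140.
Across all 504 domain points the two functions coincide.
verdict: equivalent


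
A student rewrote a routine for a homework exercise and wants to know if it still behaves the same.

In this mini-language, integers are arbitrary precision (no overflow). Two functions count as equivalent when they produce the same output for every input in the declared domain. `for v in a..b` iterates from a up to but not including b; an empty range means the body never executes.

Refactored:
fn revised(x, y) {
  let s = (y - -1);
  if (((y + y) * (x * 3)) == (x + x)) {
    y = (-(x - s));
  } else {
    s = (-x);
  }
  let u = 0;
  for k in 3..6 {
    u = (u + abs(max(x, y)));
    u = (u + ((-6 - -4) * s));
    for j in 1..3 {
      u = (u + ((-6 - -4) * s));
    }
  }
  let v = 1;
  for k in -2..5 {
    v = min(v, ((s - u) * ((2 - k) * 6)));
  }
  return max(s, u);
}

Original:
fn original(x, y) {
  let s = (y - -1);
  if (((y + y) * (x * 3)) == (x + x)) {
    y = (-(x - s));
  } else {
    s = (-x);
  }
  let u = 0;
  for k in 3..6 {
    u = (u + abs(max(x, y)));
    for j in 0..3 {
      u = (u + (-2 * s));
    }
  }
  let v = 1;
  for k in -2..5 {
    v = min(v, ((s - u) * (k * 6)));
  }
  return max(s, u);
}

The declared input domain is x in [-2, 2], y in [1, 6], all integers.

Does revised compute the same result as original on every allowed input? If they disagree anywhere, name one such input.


Reading the diff, among the changes: statement counts differ; also loop structure differs; also constant usage differs; also arithmetic usage differs.
One worked example (x=-1, y=5) — original: s := 6 | (((y + y) * (x * 3)) == (x + x)): false | s := 1 | u := 0 | iter k=3: | u := 5 | iter j=0: | u := 3 | iter j=1: | u := 1 | iter j=2: | u := -1 | iter k=4: | u := 4 | iter j=0: | u := 2 | iter j=1: | u := 0 | iter j=2: | u := -2 | iter k=5: | u := 3 | iter j=0: | u := 1 | iter j=1: | u := -1 | iter j=2: | u := -3 | v := 1 | iter k=-2: | v := -48 | iter k=-1: | v := -48 | iter k=0: | v := -48 | iter k=1: | v := -48 | iter k=2: | v := -48 | iter k=3: | v := -48 | iter k=4: | v := -48 | result 1; revised: s := 6 | (((y + y) * (x * 3)) == (x + x)): false | s := 1 | u := 0 | iter k=3: | u := 5 | u := 3 | iter j=1: | u := 1 | iter j=2: | u := -1 | iter k=4: | u := 4 | u := 2 | iter j=1: | u := 0 | iter j=2: | u := -2 | iter k=5: | u := 3 | u := 1 | iter j=1: | u := -1 | iter j=2: | u := -3 | v := 1 | iter k=-2: | v := 1 | iter k=-1: | v := 1 | iter k=0: | v := 1 | iter k=1: | v := 1 | iter k=2: | v := 0 | iter k=3: | v := -24 | iter k=4: | v := -48 | result 1; agreement on 1.
Sweeping the whole domain (30 inputs) finds no disagreement.
verdict: equivalent


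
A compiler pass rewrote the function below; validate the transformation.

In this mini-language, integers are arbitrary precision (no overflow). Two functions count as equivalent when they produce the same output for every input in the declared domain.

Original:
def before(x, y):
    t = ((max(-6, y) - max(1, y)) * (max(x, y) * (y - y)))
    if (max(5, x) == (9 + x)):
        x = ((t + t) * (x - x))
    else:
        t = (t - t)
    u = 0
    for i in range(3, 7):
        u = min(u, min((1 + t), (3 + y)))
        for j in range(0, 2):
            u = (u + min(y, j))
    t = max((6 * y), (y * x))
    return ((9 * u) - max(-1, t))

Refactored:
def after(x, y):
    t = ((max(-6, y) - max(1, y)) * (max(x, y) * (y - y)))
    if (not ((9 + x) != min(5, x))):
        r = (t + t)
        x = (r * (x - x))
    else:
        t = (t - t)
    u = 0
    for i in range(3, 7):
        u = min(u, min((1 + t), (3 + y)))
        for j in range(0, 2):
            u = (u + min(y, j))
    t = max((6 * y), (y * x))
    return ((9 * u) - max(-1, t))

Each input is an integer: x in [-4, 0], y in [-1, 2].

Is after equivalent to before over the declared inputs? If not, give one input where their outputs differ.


Input x=-4, y=-1: -72 from before versus -76 from after.
verdict: not equivalent; witness: x=-4, y=-1


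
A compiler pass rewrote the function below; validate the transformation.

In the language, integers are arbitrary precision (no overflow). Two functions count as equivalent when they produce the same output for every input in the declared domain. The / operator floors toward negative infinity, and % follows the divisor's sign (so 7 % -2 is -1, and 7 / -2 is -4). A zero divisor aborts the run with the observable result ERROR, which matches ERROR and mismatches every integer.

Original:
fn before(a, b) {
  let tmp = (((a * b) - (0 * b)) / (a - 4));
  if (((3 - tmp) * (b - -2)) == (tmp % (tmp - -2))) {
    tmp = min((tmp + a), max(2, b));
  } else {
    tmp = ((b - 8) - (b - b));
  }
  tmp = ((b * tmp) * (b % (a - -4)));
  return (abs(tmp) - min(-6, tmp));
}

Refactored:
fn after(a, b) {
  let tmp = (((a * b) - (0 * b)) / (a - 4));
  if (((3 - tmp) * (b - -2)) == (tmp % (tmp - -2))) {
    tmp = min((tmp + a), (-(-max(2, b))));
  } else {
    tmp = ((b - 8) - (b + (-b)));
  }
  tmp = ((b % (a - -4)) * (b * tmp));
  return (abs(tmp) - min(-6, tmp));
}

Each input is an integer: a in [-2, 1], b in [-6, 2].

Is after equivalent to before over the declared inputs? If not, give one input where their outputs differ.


Side by side, the visible changes include: arithmetic usage differs.
One worked example (a=-1, b=0) — before: tmp := 0 | (((3 - tmp) * (b - -2)) == (tmp % (tmp - -2))): false | tmp := -8 | tmp := 0 | result 6; after: tmp := 0 | (((3 - tmp) * (b - -2)) == (tmp % (tmp - -2))): false | tmp := -8 | tmp := 0 | result 6; agreement on 6.
Across all 36 domain points the two functions coincide.
verdict: equivalent


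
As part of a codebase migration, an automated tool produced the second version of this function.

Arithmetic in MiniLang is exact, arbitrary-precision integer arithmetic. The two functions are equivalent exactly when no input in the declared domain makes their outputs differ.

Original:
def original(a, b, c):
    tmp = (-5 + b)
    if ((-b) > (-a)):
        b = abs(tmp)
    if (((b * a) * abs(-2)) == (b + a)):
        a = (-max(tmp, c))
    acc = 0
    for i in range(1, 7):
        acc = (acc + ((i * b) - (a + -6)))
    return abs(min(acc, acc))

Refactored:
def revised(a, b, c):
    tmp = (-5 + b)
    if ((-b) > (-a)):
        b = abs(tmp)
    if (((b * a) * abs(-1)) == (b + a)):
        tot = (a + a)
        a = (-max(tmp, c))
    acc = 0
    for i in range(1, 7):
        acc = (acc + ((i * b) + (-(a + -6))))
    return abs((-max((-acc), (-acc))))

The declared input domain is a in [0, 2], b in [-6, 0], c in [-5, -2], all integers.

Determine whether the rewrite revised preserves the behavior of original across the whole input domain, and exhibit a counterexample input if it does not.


Equivalent. The one real change (`-2` became `-1`) has no effect anywhere in the declared ranges.
An exhaustive pass over the 84 declared inputs shows identical outputs.
Spot check at a=2, b=-3, c=-3 — original: tmp = -8; ((-b) > (-a)) -> true; b = 8; (((b * a) * abs(-2)) == (b + a)) -> false; acc = 0; [i=1]; acc = 12; [i=2]; acc = 32; [i=3]; acc = 60; [i=4]; acc = 96; [i=5]; acc = 140; [i=6]; acc = 192; return 192. revised: tmp = -8; ((-b) > (-a)) -> true; b = 8; (((b * a) * abs(-1)) == (b + a)) -> false; acc = 0; [i=1]; acc = 12; [i=2]; acc = 32; [i=3]; acc = 60; [i=4]; acc = 96; [i=5]; acc = 140; [i=6]; acc = 192; return 192. Both give 192.
verdict: equivalent


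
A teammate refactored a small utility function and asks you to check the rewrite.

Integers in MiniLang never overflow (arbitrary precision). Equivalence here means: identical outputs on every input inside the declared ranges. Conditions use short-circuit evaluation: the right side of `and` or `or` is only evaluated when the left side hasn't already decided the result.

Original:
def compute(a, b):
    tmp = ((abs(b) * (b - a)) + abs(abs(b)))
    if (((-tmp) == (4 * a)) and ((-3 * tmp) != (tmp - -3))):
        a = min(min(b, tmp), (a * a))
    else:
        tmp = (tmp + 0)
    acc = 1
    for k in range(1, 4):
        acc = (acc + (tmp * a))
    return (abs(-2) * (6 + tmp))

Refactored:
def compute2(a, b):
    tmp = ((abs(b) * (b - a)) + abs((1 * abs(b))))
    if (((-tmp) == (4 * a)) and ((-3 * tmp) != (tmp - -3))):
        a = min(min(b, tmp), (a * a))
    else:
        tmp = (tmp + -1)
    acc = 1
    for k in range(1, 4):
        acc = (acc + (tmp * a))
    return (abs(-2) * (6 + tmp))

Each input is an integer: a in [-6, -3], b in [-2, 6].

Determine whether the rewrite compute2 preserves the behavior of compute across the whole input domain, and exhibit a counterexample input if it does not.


The rewrite breaks on a=-6, b=-2, where the results are 32 and 30.
compute: tmp = 10; (((-tmp) == (4 * a)) and ((-3 * tmp) != (tmp - -3))) -> false; tmp = 10; acc = 1; [k=1]; acc = -59; [k=2]; acc = -119; [k=3]; acc = -179; return 32
compute2: tmp = 10; (((-tmp) == (4 * a)) and ((-3 * tmp) != (tmp - -3))) -> false; tmp = 9; acc = 1; [k=1]; acc = -53; [k=2]; acc = -107; [k=3]; acc = -161; return 30
verdict: not equivalent; witness: a=-6, b=-2


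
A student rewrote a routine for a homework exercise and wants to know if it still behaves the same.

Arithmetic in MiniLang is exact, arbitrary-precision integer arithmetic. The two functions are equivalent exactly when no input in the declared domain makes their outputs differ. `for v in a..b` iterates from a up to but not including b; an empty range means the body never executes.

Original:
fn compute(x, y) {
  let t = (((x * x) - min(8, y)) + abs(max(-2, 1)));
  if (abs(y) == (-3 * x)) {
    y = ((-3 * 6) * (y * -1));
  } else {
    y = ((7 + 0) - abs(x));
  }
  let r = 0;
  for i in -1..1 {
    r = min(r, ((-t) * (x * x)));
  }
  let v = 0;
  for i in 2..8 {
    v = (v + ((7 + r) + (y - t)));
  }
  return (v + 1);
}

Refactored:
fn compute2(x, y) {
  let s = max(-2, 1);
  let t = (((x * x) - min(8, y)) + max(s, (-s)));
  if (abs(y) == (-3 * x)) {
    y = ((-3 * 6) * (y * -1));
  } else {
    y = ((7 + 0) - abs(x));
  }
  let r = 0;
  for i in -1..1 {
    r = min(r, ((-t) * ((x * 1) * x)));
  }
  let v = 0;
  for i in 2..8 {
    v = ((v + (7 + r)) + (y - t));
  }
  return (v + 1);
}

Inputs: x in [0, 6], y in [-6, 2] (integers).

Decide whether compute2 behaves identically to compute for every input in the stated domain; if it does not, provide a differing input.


Comparing the listings, the differences include: statement counts differ, and constant usage differs, and min/max/abs usage differs, and local variable names differ, and arithmetic usage differs.
As a probe, take x=3, y=2: compute runs t becomes 8; next (abs(y) == (-3 * x)) evaluates to false; next y becomes 4; next r becomes 0; next at i=-1:; next r becomes -72; next at i=0:; next r becomes -72; next v becomes 0; next at i=2:; next v becomes -69; next at i=3:; next v becomes -138; next at i=4:; next v becomes -207; next at i=5:; next v becomes -276; next at i=6:; next v becomes -345; next at i=7:; next v becomes -414; next final value -413; compute2 runs s becomes 1; next t becomes 8; next (abs(y) == (-3 * x)) evaluates to false; next y becomes 4; next r becomes 0; next at i=-1:; next r becomes -72; next at i=0:; next r becomes -72; next v becomes 0; next at i=2:; next v becomes -69; next at i=3:; next v becomes -138; next at i=4:; next v becomes -207; next at i=5:; next v becomes -276; next at i=6:; next v becomes -345; next at i=7:; next v becomes -414; next final value -413; both end at -413.
Across all 63 domain points the two functions coincide.
verdict: equivalent


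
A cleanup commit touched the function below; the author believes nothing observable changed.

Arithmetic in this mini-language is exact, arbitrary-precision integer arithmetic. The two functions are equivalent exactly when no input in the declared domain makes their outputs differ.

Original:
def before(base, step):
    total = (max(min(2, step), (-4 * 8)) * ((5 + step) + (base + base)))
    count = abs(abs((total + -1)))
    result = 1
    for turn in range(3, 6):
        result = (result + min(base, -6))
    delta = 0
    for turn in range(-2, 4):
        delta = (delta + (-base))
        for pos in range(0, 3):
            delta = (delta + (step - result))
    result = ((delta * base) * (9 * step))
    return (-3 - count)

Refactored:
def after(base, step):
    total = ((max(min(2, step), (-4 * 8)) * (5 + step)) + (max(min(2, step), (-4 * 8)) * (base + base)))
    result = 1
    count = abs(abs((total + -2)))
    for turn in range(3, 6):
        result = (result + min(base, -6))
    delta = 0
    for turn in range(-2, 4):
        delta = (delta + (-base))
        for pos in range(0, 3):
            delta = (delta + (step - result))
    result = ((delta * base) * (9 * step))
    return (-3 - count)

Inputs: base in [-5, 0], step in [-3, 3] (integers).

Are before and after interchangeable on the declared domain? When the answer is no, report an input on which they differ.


Run the pair on base=-5, step=-3.
before: total=24, then count=23, then result=1, then (turn=3), then result=-5, then (turn=4), then result=-11, then (turn=5), then result=-17, then delta=0, then (turn=-2), then delta=5, then (pos=0), then delta=19, then (pos=1), then delta=33, then (pos=2), then delta=47, then (turn=-1), then delta=52, then (pos=0), then delta=66, then (pos=1), then delta=80, then (pos=2), then delta=94, then (turn=0), then delta=99, then (pos=0), then delta=113, then (pos=1), then delta=127, then (pos=2), then delta=141, then (turn=1), then delta=146, then (pos=0), then delta=160, then (pos=1), then delta=174, then (pos=2), then delta=188, then (turn=2), then delta=193, then (pos=0), then delta=207, then (pos=1), then delta=221, then (pos=2), then delta=235, then (turn=3), then delta=240, then (pos=0), then delta=254, then (pos=1), then delta=268, then (pos=2), then delta=282, then result=38070, then returns -26
after: total=24, then result=1, then count=22, then (turn=3), then result=-5, then (turn=4), then result=-11, then (turn=5), then result=-17, then delta=0, then (turn=-2), then delta=5, then (pos=0), then delta=19, then (pos=1), then delta=33, then (pos=2), then delta=47, then (turn=-1), then delta=52, then (pos=0), then delta=66, then (pos=1), then delta=80, then (pos=2), then delta=94, then (turn=0), then delta=99, then (pos=0), then delta=113, then (pos=1), then delta=127, then (pos=2), then delta=141, then (turn=1), then delta=146, then (pos=0), then delta=160, then (pos=1), then delta=174, then (pos=2), then delta=188, then (turn=2), then delta=193, then (pos=0), then delta=207, then (pos=1), then delta=221, then (pos=2), then delta=235, then (turn=3), then delta=240, then (pos=0), then delta=254, then (pos=1), then delta=268, then (pos=2), then delta=282, then result=38070, then returns -25
-26 against -25: the behavior changed.
verdict: not equivalent; witness: base=-5, step=-3


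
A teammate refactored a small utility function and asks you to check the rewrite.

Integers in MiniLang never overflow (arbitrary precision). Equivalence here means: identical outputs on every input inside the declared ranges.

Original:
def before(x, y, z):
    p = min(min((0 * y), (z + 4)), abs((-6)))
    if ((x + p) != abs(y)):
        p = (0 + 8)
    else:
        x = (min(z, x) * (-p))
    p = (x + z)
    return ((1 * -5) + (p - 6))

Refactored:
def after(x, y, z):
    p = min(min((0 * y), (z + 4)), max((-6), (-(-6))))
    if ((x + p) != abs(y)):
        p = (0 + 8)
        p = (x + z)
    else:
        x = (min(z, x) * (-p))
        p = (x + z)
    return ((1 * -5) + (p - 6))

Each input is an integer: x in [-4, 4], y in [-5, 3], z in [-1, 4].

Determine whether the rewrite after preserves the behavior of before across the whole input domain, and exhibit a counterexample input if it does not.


Comparing the listings, the differences include: constant usage differs; also arithmetic usage differs; also statement counts differ; also min/max/abs usage differs.
One worked example (x=0, y=-4, z=4) — before: p becomes 0; next ((x + p) != abs(y)) evaluates to true; next p becomes 8; next p becomes 4; next final value -7; after: p becomes 0; next ((x + p) != abs(y)) evaluates to true; next p becomes 8; next p becomes 4; next final value -7; agreement on -7.
Across all 486 domain points the two functions coincide.
verdict: equivalent


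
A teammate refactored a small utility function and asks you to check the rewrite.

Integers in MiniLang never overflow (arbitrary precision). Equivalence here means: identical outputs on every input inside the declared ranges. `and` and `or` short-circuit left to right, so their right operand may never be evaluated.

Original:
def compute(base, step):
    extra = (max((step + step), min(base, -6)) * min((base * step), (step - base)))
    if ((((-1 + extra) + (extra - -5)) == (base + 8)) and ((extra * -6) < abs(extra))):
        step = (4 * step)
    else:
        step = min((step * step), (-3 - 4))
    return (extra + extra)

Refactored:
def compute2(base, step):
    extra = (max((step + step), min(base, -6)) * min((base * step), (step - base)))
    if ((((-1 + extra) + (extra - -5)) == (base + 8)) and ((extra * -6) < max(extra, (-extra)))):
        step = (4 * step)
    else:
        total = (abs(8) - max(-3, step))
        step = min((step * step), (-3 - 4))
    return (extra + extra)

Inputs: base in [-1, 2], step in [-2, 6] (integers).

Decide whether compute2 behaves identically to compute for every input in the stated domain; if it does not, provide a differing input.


Comparing the listings, the differences include: min/max/abs usage differs; also local variable names differ; also arithmetic usage differs; also statement counts differ; also constant usage differs.
Spot check at base=-1, step=-2 — compute: extra = 4; ((((-1 + extra) + (extra - -5)) == (base + 8)) and ((extra * -6) < abs(extra))) -> false; step = -7; return 8. compute2: extra = 4; ((((-1 + extra) + (extra - -5)) == (base + 8)) and ((extra * -6) < max(extra, (-extra)))) -> false; total = 10; step = -7; return 8. Both give 8.
Checked all 36 inputs in the declared domain: the outputs agree on every one.
verdict: equivalent


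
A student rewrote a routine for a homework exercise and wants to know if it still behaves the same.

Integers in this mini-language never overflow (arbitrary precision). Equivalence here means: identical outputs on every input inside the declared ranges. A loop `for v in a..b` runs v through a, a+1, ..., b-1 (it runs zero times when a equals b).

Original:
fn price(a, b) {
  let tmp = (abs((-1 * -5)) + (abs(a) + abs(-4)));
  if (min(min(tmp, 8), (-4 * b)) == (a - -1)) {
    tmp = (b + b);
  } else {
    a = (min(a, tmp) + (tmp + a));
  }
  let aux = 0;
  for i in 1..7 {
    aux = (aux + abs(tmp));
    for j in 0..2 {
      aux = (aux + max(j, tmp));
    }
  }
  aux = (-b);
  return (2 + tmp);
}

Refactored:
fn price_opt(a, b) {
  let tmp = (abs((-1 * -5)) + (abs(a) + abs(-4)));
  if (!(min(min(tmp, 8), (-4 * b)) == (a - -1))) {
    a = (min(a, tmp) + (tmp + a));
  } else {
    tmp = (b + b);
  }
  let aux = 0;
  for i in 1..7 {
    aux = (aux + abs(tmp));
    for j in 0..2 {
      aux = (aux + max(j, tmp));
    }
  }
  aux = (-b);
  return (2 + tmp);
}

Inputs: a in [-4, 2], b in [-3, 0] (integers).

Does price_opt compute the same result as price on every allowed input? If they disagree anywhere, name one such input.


Comparing the listings, the differences include: boolean connective usage differs.
Spot check at a=-2, b=-2 — price: tmp = 11; (min(min(tmp, 8), (-4 * b)) == (a - -1)) -> false; a = 7; aux = 0; [i=1]; aux = 11; [j=0]; aux = 22; [j=1]; aux = 33; [i=2]; aux = 44; [j=0]; aux = 55; [j=1]; aux = 66; [i=3]; aux = 77; [j=0]; aux = 88; [j=1]; aux = 99; [i=4]; aux = 110; [j=0]; aux = 121; [j=1]; aux = 132; [i=5]; aux = 143; [j=0]; aux = 154; [j=1]; aux = 165; [i=6]; aux = 176; [j=0]; aux = 187; [j=1]; aux = 198; aux = 2; return 13. price_opt: tmp = 11; (!(min(min(tmp, 8), (-4 * b)) == (a - -1))) -> true; a = 7; aux = 0; [i=1]; aux = 11; [j=0]; aux = 22; [j=1]; aux = 33; [i=2]; aux = 44; [j=0]; aux = 55; [j=1]; aux = 66; [i=3]; aux = 77; [j=0]; aux = 88; [j=1]; aux = 99; [i=4]; aux = 110; [j=0]; aux = 121; [j=1]; aux = 132; [i=5]; aux = 143; [j=0]; aux = 154; [j=1]; aux = 165; [i=6]; aux = 176; [j=0]; aux = 187; [j=1]; aux = 198; aux = 2; return 13. Both give 13.
Checked all 28 inputs in the declared domain: the outputs agree on every one.
verdict: equivalent


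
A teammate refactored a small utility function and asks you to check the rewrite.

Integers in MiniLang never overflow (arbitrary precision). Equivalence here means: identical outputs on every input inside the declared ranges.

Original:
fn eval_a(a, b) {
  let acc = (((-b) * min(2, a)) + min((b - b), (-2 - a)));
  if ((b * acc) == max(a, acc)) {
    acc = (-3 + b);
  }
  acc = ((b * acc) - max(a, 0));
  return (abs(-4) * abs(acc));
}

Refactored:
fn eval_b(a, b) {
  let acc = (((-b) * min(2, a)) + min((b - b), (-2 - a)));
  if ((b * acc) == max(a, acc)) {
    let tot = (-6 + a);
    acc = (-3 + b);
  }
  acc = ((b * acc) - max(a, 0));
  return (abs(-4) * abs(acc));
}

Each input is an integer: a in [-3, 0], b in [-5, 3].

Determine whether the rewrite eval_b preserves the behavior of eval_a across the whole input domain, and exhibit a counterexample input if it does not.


Equivalent — the differences include constant usage differs; statement counts differ; local variable names differ; arithmetic usage differs, yet no declared input distinguishes the two.
Spot check at a=-1, b=-3 — eval_a: acc becomes -4; next ((b * acc) == max(a, acc)) evaluates to false; next acc becomes 12; next final value 48. eval_b: acc becomes -4; next ((b * acc) == max(a, acc)) evaluates to false; next acc becomes 12; next final value 48. Both give 48.
Across all 36 domain points the two functions coincide.
verdict: equivalent
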